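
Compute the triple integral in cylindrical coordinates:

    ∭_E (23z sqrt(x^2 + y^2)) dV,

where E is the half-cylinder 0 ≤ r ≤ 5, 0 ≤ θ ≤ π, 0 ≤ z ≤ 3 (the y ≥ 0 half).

In cylindrical coordinates, x = r cos(θ), y = r sin(θ), z = z, and dV = r dr dθ dz.

The integrand becomes 23r z, so

    ∭_E (23z sqrt(x^2 + y^2)) dV = ∫_{0}^{π} ∫_{0}^{5} ∫_{0}^{3} (23r z) · r dz dr dθ.

Inner (z): 207r^2/2.
Middle (r from 0 to 5): 8625/2.
Outer (θ): 8625π/2.

Therefore the triple integral equals 8625π/2.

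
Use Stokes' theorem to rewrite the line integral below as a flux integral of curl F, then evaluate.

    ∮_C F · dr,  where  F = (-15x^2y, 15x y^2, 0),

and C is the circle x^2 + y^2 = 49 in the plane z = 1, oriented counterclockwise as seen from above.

Let S be the flat disk x^2 + y^2 ≤ 49 in the plane z = 1, with upward unit normal n̂ = ẑ. By Stokes' theorem,

    ∮_C F · dr = ∬_S (∇ × F) · n̂ dS = ∬_D (curl F)_z dA,

where D is the disk x^2 + y^2 ≤ 49.

Compute the curl of F = (-15x^2y, 15x y^2, 0):
    (∇ × F)_x = ∂F_z/∂y - ∂F_y/∂z = 0,
    (∇ × F)_y = ∂F_x/∂z - ∂F_z/∂x = 0,
    (∇ × F)_z = ∂F_y/∂x - ∂F_x/∂y = 15x^2 + 15y^2.

On z = 1, (curl F)_z = 15x^2 + 15y^2.

Convert to polar (x = r cos θ, y = r sin θ, dA = r dr dθ); the integrand becomes 15r^2, so

    ∬_D (curl F)_z dA = ∫_0^{2π} ∫_0^{7} (15r^2) · r dr dθ.

Inner (r from 0 to 7): 36015/4.
Outer (θ from 0 to 2π): 36015π/2.

Therefore ∮_C F · dr = 36015π/2.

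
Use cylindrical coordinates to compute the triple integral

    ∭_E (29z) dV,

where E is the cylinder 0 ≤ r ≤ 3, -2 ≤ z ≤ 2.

In cylindrical coordinates, x = r cos(θ), y = r sin(θ), z = z, and dV = r dr dθ dz.

The integrand becomes 29z, so

    ∭_E (29z) dV = ∫_{0}^{2π} ∫_{0}^{3} ∫_{-2}^{2} (29z) · r dz dr dθ.

Inner (z): 0.
Middle (r from 0 to 3): 0.
Outer (θ): 0.

Therefore the triple integral equals 0.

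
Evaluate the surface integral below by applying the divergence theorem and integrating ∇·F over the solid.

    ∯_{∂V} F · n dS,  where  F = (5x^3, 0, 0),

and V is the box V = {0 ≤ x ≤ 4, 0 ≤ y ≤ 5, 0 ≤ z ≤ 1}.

By the divergence theorem,

    ∯_{∂V} F · n dS = ∭_V (∇ · F) dV.

Compute the divergence:
    ∇ · F = ∂F_x/∂x + ∂F_y/∂y + ∂F_z/∂z = 15x^2 + 0 + 0 = 15x^2.

V is a rectangular box, so dV = dx dy dz with 0 ≤ x ≤ 4, 0 ≤ y ≤ 5, 0 ≤ z ≤ 1.

Integrate (15x^2) over V as an iterated integral:

    ∭_V (∇·F) dV = ∫_0^{4} ∫_0^{5} ∫_0^{1} (15x^2) dz dy dx.

Inner (z from 0 to 1): 15x^2.
Middle (y from 0 to 5): 75x^2.
Outer (x from 0 to 4): 1600.

Therefore ∯_{∂V} F · n dS = 1600.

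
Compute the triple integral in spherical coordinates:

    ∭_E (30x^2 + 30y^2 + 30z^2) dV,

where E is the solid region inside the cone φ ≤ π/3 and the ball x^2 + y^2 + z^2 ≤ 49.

In spherical coordinates, x = ρ sin(φ) cos(θ), y = ρ sin(φ) sin(θ), z = ρ cos(φ), and dV = ρ^2 sin(φ) dρ dφ dθ.

The integrand becomes 30ρ^2, so

    ∭_E (30x^2 + 30y^2 + 30z^2) dV = ∫_{0}^{2π} ∫_{0}^{π/3} ∫_{0}^{7} (30ρ^2) · ρ^2 sin(φ) dρ dφ dθ.

Inner (ρ): 100842sin(φ).
Middle (φ): 50421.
Outer (θ): 100842π.

Therefore the triple integral equals 100842π.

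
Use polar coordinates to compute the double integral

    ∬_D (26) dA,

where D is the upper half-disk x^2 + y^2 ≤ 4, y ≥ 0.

The region D is 0 ≤ r ≤ 2, 0 ≤ θ ≤ π in polar coordinates, where x = r cos(θ), y = r sin(θ), and dA = r dr dθ.

Under the substitution, the integrand becomes 26, so

    ∬_D (26) dA = ∫_{0}^{π} ∫_{0}^{2} (26) · r dr dθ.

Inner integral (in r): ∫_{0}^{2} (26) · r dr = 52.

Outer integral (in θ): ∫_{0}^{π} (52) dθ = 52π.

Therefore ∬_D (26) dA = 52π.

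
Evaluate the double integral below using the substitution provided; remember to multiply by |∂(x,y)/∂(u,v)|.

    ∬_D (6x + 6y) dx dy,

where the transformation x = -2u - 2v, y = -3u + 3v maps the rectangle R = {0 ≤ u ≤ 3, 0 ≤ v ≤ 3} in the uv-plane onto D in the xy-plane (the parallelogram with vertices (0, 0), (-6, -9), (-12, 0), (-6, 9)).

Compute the Jacobian determinant of (x, y) with respect to (u, v):

    ∂(x,y)/∂(u,v) = | -2  -2 | = (-2)(3) - (-2)(-3) = -12.
                   | -3  3 |

Its absolute value is |J| = 12 (the area scaling factor).

Substituting x = -2u - 2v, y = -3u + 3v into the integrand,

    6x + 6y → -30u + 6v,

so the integral becomes

    ∬_R (-30u + 6v) · |J| du dv = ∫_0^3 ∫_0^3 (-360u + 72v) dv du.

Inner (v): 324 - 1080u.
Outer (u): -3888.

Therefore ∬_D (6x + 6y) dx dy = -3888.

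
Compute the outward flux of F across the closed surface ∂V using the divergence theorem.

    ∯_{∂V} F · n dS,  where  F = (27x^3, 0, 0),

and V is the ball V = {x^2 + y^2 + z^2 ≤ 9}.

By the divergence theorem,

    ∯_{∂V} F · n dS = ∭_V (∇ · F) dV.

Compute the divergence:
    ∇ · F = ∂F_x/∂x + ∂F_y/∂y + ∂F_z/∂z = 81x^2 + 0 + 0 = 81x^2.

In spherical coordinates, x = ρ sin(φ) cos(θ), y = ρ sin(φ) sin(θ), z = ρ cos(φ), dV = ρ^2 sin(φ) dρ dφ dθ, with 0 ≤ ρ ≤ 3, 0 ≤ φ ≤ π, 0 ≤ θ ≤ 2π.

The integrand, after substitution and multiplying by the volume element, becomes (81ρ^2sin(φ)^2cos(θ)^2) · ρ^2 sin(φ), so

    ∭_V (∇·F) dV = ∫_0^{2π} ∫_0^{π} ∫_0^{3} (81ρ^2sin(φ)^2cos(θ)^2) · ρ^2 sin(φ) dρ dφ dθ.

Inner (ρ from 0 to 3): 19683sin(φ)^3cos(θ)^2/5.
Middle (φ from 0 to π): 26244cos(θ)^2/5.
Outer (θ from 0 to 2π): 26244π/5.

Therefore ∯_{∂V} F · n dS = 26244π/5.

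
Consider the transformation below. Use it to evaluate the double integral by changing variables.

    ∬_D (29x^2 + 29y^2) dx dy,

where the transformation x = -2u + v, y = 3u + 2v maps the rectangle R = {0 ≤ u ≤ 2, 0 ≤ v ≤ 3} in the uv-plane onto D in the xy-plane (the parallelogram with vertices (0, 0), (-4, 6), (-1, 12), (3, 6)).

Compute the Jacobian determinant of (x, y) with respect to (u, v):

    ∂(x,y)/∂(u,v) = | -2  1 | = (-2)(2) - (1)(3) = -7.
                   | 3  2 |

Its absolute value is |J| = 7 (the area scaling factor).

Substituting x = -2u + v, y = 3u + 2v into the integrand,

    29x^2 + 29y^2 → 377u^2 + 232u v + 145v^2,

so the integral becomes

    ∬_R (377u^2 + 232u v + 145v^2) · |J| du dv = ∫_0^2 ∫_0^3 (2639u^2 + 1624u v + 1015v^2) dv du.

Inner (v): 7917u^2 + 7308u + 9135.
Outer (u): 53998.

Therefore ∬_D (29x^2 + 29y^2) dx dy = 53998.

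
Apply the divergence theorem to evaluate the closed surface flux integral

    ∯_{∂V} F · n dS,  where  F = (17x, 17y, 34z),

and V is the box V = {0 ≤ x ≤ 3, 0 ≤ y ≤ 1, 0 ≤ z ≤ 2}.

By the divergence theorem,

    ∯_{∂V} F · n dS = ∭_V (∇ · F) dV.

Compute the divergence:
    ∇ · F = ∂F_x/∂x + ∂F_y/∂y + ∂F_z/∂z = 17 + 17 + 34 = 68.

V is a rectangular box, so dV = dx dy dz with 0 ≤ x ≤ 3, 0 ≤ y ≤ 1, 0 ≤ z ≤ 2.

Integrate (68) over V as an iterated integral:

    ∭_V (∇·F) dV = ∫_0^{3} ∫_0^{1} ∫_0^{2} (68) dz dy dx.

Inner (z from 0 to 2): 136.
Middle (y from 0 to 1): 136.
Outer (x from 0 to 3): 408.

Therefore ∯_{∂V} F · n dS = 408.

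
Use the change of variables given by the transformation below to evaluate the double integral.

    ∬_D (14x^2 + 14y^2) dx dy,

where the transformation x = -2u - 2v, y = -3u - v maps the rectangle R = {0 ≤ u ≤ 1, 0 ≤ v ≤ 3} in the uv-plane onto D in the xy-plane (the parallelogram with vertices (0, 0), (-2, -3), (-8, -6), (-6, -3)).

Compute the Jacobian determinant of (x, y) with respect to (u, v):

    ∂(x,y)/∂(u,v) = | -2  -2 | = (-2)(-1) - (-2)(-3) = -4.
                   | -3  -1 |

Its absolute value is |J| = 4 (the area scaling factor).

Substituting x = -2u - 2v, y = -3u - v into the integrand,

    14x^2 + 14y^2 → 182u^2 + 196u v + 70v^2,

so the integral becomes

    ∬_R (182u^2 + 196u v + 70v^2) · |J| du dv = ∫_0^1 ∫_0^3 (728u^2 + 784u v + 280v^2) dv du.

Inner (v): 2184u^2 + 3528u + 2520.
Outer (u): 5012.

Therefore ∬_D (14x^2 + 14y^2) dx dy = 5012.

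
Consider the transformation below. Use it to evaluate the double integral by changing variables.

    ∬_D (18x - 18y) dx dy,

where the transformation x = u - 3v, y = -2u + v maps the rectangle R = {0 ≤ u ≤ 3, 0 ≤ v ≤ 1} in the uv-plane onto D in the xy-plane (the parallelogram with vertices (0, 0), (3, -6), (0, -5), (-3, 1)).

Compute the Jacobian determinant of (x, y) with respect to (u, v):

    ∂(x,y)/∂(u,v) = | 1  -3 | = (1)(1) - (-3)(-2) = -5.
                   | -2  1 |

Its absolute value is |J| = 5 (the area scaling factor).

Substituting x = u - 3v, y = -2u + v into the integrand,

    18x - 18y → 54u - 72v,

so the integral becomes

    ∬_R (54u - 72v) · |J| du dv = ∫_0^3 ∫_0^1 (270u - 360v) dv du.

Inner (v): 270u - 180.
Outer (u): 675.

Therefore ∬_D (18x - 18y) dx dy = 675.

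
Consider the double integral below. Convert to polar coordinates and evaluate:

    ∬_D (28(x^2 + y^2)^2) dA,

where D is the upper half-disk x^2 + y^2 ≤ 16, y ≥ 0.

The region D is 0 ≤ r ≤ 4, 0 ≤ θ ≤ π in polar coordinates, where x = r cos(θ), y = r sin(θ), and dA = r dr dθ.

Under the substitution, the integrand becomes 28r^4, so

    ∬_D (28(x^2 + y^2)^2) dA = ∫_{0}^{π} ∫_{0}^{4} (28r^4) · r dr dθ.

Inner integral (in r): ∫_{0}^{4} (28r^4) · r dr = 57344/3.

Outer integral (in θ): ∫_{0}^{π} (57344/3) dθ = 57344π/3.

Therefore ∬_D (28(x^2 + y^2)^2) dA = 57344π/3.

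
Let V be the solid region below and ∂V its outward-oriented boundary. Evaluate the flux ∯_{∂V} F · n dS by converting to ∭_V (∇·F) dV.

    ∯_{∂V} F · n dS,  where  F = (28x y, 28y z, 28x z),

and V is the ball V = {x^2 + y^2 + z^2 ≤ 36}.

By the divergence theorem,

    ∯_{∂V} F · n dS = ∭_V (∇ · F) dV.

Compute the divergence:
    ∇ · F = ∂F_x/∂x + ∂F_y/∂y + ∂F_z/∂z = 28y + 28z + 28x = 28x + 28y + 28z.

In spherical coordinates, x = ρ sin(φ) cos(θ), y = ρ sin(φ) sin(θ), z = ρ cos(φ), dV = ρ^2 sin(φ) dρ dφ dθ, with 0 ≤ ρ ≤ 6, 0 ≤ φ ≤ π, 0 ≤ θ ≤ 2π.

The integrand, after substitution and multiplying by the volume element, becomes (28ρ (sqrt(2)sin(φ)sin(θ + π/4) + cos(φ))) · ρ^2 sin(φ), so

    ∭_V (∇·F) dV = ∫_0^{2π} ∫_0^{π} ∫_0^{6} (28ρ (sqrt(2)sin(φ)sin(θ + π/4) + cos(φ))) · ρ^2 sin(φ) dρ dφ dθ.

Inner (ρ from 0 to 6): 9072(sqrt(2)sin(φ)sin(θ + π/4) + cos(φ))sin(φ).
Middle (φ from 0 to π): 4536sqrt(2)π sin(θ + π/4).
Outer (θ from 0 to 2π): 0.

Therefore ∯_{∂V} F · n dS = 0.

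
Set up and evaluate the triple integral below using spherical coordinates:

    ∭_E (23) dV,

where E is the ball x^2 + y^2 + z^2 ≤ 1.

In spherical coordinates, x = ρ sin(φ) cos(θ), y = ρ sin(φ) sin(θ), z = ρ cos(φ), and dV = ρ^2 sin(φ) dρ dφ dθ.

The integrand becomes 23, so

    ∭_E (23) dV = ∫_{0}^{2π} ∫_{0}^{π} ∫_{0}^{1} (23) · ρ^2 sin(φ) dρ dφ dθ.

Inner (ρ): 23sin(φ)/3.
Middle (φ): 46/3.
Outer (θ): 92π/3.

Therefore the triple integral equals 92π/3.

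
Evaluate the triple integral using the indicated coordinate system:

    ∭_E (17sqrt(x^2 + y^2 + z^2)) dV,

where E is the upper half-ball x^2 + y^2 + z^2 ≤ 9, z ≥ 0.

In spherical coordinates, x = ρ sin(φ) cos(θ), y = ρ sin(φ) sin(θ), z = ρ cos(φ), and dV = ρ^2 sin(φ) dρ dφ dθ.

The integrand becomes 17ρ, so

    ∭_E (17sqrt(x^2 + y^2 + z^2)) dV = ∫_{0}^{2π} ∫_{0}^{π/2} ∫_{0}^{3} (17ρ) · ρ^2 sin(φ) dρ dφ dθ.

Inner (ρ): 1377sin(φ)/4.
Middle (φ): 1377/4.
Outer (θ): 1377π/2.

Therefore the triple integral equals 1377π/2.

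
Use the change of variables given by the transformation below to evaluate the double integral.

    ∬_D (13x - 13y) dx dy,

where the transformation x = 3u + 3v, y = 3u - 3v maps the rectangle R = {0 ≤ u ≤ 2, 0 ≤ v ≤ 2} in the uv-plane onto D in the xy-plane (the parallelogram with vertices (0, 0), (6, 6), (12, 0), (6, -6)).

Compute the Jacobian determinant of (x, y) with respect to (u, v):

    ∂(x,y)/∂(u,v) = | 3  3 | = (3)(-3) - (3)(3) = -18.
                   | 3  -3 |

Its absolute value is |J| = 18 (the area scaling factor).

Substituting x = 3u + 3v, y = 3u - 3v into the integrand,

    13x - 13y → 78v,

so the integral becomes

    ∬_R (78v) · |J| du dv = ∫_0^2 ∫_0^2 (1404v) dv du.

Inner (v): 2808.
Outer (u): 5616.

Therefore ∬_D (13x - 13y) dx dy = 5616.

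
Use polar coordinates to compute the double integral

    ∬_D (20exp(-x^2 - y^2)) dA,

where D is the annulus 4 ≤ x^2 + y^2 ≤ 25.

The region D is 2 ≤ r ≤ 5, 0 ≤ θ ≤ 2π in polar coordinates, where x = r cos(θ), y = r sin(θ), and dA = r dr dθ.

Under the substitution, the integrand becomes 20exp(-r^2), so

    ∬_D (20exp(-x^2 - y^2)) dA = ∫_{0}^{2π} ∫_{2}^{5} (20exp(-r^2)) · r dr dθ.

Inner integral (in r): ∫_{2}^{5} (20exp(-r^2)) · r dr = -(10 - 10exp(21))exp(-25).

Outer integral (in θ): ∫_{0}^{2π} (-(10 - 10exp(21))exp(-25)) dθ = -20π (1 - exp(21))exp(-25).

Therefore ∬_D (20exp(-x^2 - y^2)) dA = -20π (1 - exp(21))exp(-25).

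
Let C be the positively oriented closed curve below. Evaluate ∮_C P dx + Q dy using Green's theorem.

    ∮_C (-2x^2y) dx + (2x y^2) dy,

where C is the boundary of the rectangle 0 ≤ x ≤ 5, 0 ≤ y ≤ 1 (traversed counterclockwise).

Green's theorem converts the closed line integral into a double integral over the enclosed region D:

    ∮_C P dx + Q dy = ∬_D (∂Q/∂x - ∂P/∂y) dA.

Here P = -2x^2y, Q = 2x y^2, so

    ∂Q/∂x = 2y^2,    ∂P/∂y = -2x^2,
    ∂Q/∂x - ∂P/∂y = 2x^2 + 2y^2.

D is the region 0 ≤ x ≤ 5, 0 ≤ y ≤ 1. Evaluating the double integral:

    ∬_D (2x^2 + 2y^2) dA = ∫_0^{5} ∫_0^{1} (2x^2 + 2y^2) dy dx.

Inner (y from 0 to 1): 2x^2 + 2/3.
Outer (x from 0 to 5): 260/3.

Therefore ∮_C P dx + Q dy = 260/3.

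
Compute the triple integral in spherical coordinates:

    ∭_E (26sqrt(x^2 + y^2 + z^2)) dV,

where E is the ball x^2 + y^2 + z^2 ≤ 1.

In spherical coordinates, x = ρ sin(φ) cos(θ), y = ρ sin(φ) sin(θ), z = ρ cos(φ), and dV = ρ^2 sin(φ) dρ dφ dθ.

The integrand becomes 26ρ, so

    ∭_E (26sqrt(x^2 + y^2 + z^2)) dV = ∫_{0}^{2π} ∫_{0}^{π} ∫_{0}^{1} (26ρ) · ρ^2 sin(φ) dρ dφ dθ.

Inner (ρ): 13sin(φ)/2.
Middle (φ): 13.
Outer (θ): 26π.

Therefore the triple integral equals 26π.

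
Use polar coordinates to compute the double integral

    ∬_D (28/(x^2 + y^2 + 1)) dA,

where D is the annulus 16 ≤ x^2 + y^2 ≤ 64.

The region D is 4 ≤ r ≤ 8, 0 ≤ θ ≤ 2π in polar coordinates, where x = r cos(θ), y = r sin(θ), and dA = r dr dθ.

Under the substitution, the integrand becomes 28/(r^2 + 1), so

    ∬_D (28/(x^2 + y^2 + 1)) dA = ∫_{0}^{2π} ∫_{4}^{8} (28/(r^2 + 1)) · r dr dθ.

Inner integral (in r): ∫_{4}^{8} (28/(r^2 + 1)) · r dr = log(24031838291621636962890625/168377826559400929).

Outer integral (in θ): ∫_{0}^{2π} (log(24031838291621636962890625/168377826559400929)) dθ = log((24031838291621636962890625/168377826559400929)^(2π)).

Therefore ∬_D (28/(x^2 + y^2 + 1)) dA = log((24031838291621636962890625/168377826559400929)^(2π)).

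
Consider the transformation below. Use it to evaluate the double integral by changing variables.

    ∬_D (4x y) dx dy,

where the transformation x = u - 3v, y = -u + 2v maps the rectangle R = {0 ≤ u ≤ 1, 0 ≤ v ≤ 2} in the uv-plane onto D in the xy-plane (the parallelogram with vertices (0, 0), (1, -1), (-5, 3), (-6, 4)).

Compute the Jacobian determinant of (x, y) with respect to (u, v):

    ∂(x,y)/∂(u,v) = | 1  -3 | = (1)(2) - (-3)(-1) = -1.
                   | -1  2 |

Its absolute value is |J| = 1 (the area scaling factor).

Substituting x = u - 3v, y = -u + 2v into the integrand,

    4x y → -4u^2 + 20u v - 24v^2,

so the integral becomes

    ∬_R (-4u^2 + 20u v - 24v^2) · |J| du dv = ∫_0^1 ∫_0^2 (-4u^2 + 20u v - 24v^2) dv du.

Inner (v): -8u^2 + 40u - 64.
Outer (u): -140/3.

Therefore ∬_D (4x y) dx dy = -140/3.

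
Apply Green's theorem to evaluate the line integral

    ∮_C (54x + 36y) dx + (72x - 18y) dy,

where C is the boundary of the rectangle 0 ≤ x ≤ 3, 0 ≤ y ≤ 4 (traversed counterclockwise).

Green's theorem converts the closed line integral into a double integral over the enclosed region D:

    ∮_C P dx + Q dy = ∬_D (∂Q/∂x - ∂P/∂y) dA.

Here P = 54x + 36y, Q = 72x - 18y, so

    ∂Q/∂x = 72,    ∂P/∂y = 36,
    ∂Q/∂x - ∂P/∂y = 36.

D is the region 0 ≤ x ≤ 3, 0 ≤ y ≤ 4. Evaluating the double integral:

    ∬_D (36) dA = ∫_0^{3} ∫_0^{4} (36) dy dx.

Inner (y from 0 to 4): 144.
Outer (x from 0 to 3): 432.

Therefore ∮_C P dx + Q dy = 432.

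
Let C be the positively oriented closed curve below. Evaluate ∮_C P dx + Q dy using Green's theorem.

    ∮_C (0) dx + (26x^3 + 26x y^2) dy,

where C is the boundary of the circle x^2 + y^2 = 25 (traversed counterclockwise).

Green's theorem converts the closed line integral into a double integral over the enclosed region D:

    ∮_C P dx + Q dy = ∬_D (∂Q/∂x - ∂P/∂y) dA.

Here P = 0, Q = 26x^3 + 26x y^2, so

    ∂Q/∂x = 78x^2 + 26y^2,    ∂P/∂y = 0,
    ∂Q/∂x - ∂P/∂y = 78x^2 + 26y^2.

D is the region x^2 + y^2 ≤ 25. Evaluating the double integral:

In polar coordinates (x = r cos θ, y = r sin θ, dA = r dr dθ) the integrand becomes 26r^2(cos(2θ) + 2), so

    ∬_D (78x^2 + 26y^2) dA = ∫_0^{2π} ∫_0^{5} (26r^2(cos(2θ) + 2)) · r dr dθ.

Inner (r from 0 to 5): 24375/2 - 8125sin(θ)^2.
Outer (θ from 0 to 2π): 16250π.

Therefore ∮_C P dx + Q dy = 16250π.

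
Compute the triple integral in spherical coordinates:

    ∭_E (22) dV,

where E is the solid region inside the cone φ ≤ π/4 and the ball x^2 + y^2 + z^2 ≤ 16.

In spherical coordinates, x = ρ sin(φ) cos(θ), y = ρ sin(φ) sin(θ), z = ρ cos(φ), and dV = ρ^2 sin(φ) dρ dφ dθ.

The integrand becomes 22, so

    ∭_E (22) dV = ∫_{0}^{2π} ∫_{0}^{π/4} ∫_{0}^{4} (22) · ρ^2 sin(φ) dρ dφ dθ.

Inner (ρ): 1408sin(φ)/3.
Middle (φ): 1408/3 - 704sqrt(2)/3.
Outer (θ): 1408π (2 - sqrt(2))/3.

Therefore the triple integral equals 1408π (2 - sqrt(2))/3.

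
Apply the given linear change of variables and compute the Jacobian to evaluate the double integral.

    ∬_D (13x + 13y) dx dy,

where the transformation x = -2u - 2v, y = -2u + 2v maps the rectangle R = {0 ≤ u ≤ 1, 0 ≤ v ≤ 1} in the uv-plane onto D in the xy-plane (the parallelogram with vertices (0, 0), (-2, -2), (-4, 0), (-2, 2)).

Compute the Jacobian determinant of (x, y) with respect to (u, v):

    ∂(x,y)/∂(u,v) = | -2  -2 | = (-2)(2) - (-2)(-2) = -8.
                   | -2  2 |

Its absolute value is |J| = 8 (the area scaling factor).

Substituting x = -2u - 2v, y = -2u + 2v into the integrand,

    13x + 13y → -52u,

so the integral becomes

    ∬_R (-52u) · |J| du dv = ∫_0^1 ∫_0^1 (-416u) dv du.

Inner (v): -416u.
Outer (u): -208.

Therefore ∬_D (13x + 13y) dx dy = -208.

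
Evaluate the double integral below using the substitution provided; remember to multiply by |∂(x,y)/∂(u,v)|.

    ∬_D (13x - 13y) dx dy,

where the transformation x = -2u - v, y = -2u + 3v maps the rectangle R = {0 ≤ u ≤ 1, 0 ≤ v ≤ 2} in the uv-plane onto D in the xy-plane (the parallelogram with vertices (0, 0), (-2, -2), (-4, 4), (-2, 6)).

Compute the Jacobian determinant of (x, y) with respect to (u, v):

    ∂(x,y)/∂(u,v) = | -2  -1 | = (-2)(3) - (-1)(-2) = -8.
                   | -2  3 |

Its absolute value is |J| = 8 (the area scaling factor).

Substituting x = -2u - v, y = -2u + 3v into the integrand,

    13x - 13y → -52v,

so the integral becomes

    ∬_R (-52v) · |J| du dv = ∫_0^1 ∫_0^2 (-416v) dv du.

Inner (v): -832.
Outer (u): -832.

Therefore ∬_D (13x - 13y) dx dy = -832.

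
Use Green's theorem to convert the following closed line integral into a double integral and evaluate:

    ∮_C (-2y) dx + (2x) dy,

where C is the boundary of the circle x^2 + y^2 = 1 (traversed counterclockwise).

Green's theorem converts the closed line integral into a double integral over the enclosed region D:

    ∮_C P dx + Q dy = ∬_D (∂Q/∂x - ∂P/∂y) dA.

Here P = -2y, Q = 2x, so

    ∂Q/∂x = 2,    ∂P/∂y = -2,
    ∂Q/∂x - ∂P/∂y = 4.

D is the region x^2 + y^2 ≤ 1. Evaluating the double integral:

In polar coordinates (x = r cos θ, y = r sin θ, dA = r dr dθ) the integrand becomes 4, so

    ∬_D (4) dA = ∫_0^{2π} ∫_0^{1} (4) · r dr dθ.

Inner (r from 0 to 1): 2.
Outer (θ from 0 to 2π): 4π.

Therefore ∮_C P dx + Q dy = 4π.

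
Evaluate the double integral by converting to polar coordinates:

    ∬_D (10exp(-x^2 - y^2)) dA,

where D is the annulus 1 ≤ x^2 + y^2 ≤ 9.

The region D is 1 ≤ r ≤ 3, 0 ≤ θ ≤ 2π in polar coordinates, where x = r cos(θ), y = r sin(θ), and dA = r dr dθ.

Under the substitution, the integrand becomes 10exp(-r^2), so

    ∬_D (10exp(-x^2 - y^2)) dA = ∫_{0}^{2π} ∫_{1}^{3} (10exp(-r^2)) · r dr dθ.

Inner integral (in r): ∫_{1}^{3} (10exp(-r^2)) · r dr = -(5 - 5exp(8))exp(-9).

Outer integral (in θ): ∫_{0}^{2π} (-(5 - 5exp(8))exp(-9)) dθ = -10π (1 - exp(8))exp(-9).

Therefore ∬_D (10exp(-x^2 - y^2)) dA = -10π (1 - exp(8))exp(-9).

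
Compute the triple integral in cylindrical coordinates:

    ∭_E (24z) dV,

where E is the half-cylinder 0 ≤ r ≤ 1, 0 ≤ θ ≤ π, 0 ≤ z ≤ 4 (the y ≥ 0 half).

In cylindrical coordinates, x = r cos(θ), y = r sin(θ), z = z, and dV = r dr dθ dz.

The integrand becomes 24z, so

    ∭_E (24z) dV = ∫_{0}^{π} ∫_{0}^{1} ∫_{0}^{4} (24z) · r dz dr dθ.

Inner (z): 192r.
Middle (r from 0 to 1): 96.
Outer (θ): 96π.

Therefore the triple integral equals 96π.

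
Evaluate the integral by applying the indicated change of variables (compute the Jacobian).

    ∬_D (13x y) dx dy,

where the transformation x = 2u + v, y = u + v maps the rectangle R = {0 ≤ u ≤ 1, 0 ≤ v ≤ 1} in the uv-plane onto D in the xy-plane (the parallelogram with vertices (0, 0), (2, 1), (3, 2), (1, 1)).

Compute the Jacobian determinant of (x, y) with respect to (u, v):

    ∂(x,y)/∂(u,v) = | 2  1 | = (2)(1) - (1)(1) = 1.
                   | 1  1 |

Its absolute value is |J| = 1 (the area scaling factor).

Substituting x = 2u + v, y = u + v into the integrand,

    13x y → 26u^2 + 39u v + 13v^2,

so the integral becomes

    ∬_R (26u^2 + 39u v + 13v^2) · |J| du dv = ∫_0^1 ∫_0^1 (26u^2 + 39u v + 13v^2) dv du.

Inner (v): 26u^2 + 39u/2 + 13/3.
Outer (u): 91/4.

Therefore ∬_D (13x y) dx dy = 91/4.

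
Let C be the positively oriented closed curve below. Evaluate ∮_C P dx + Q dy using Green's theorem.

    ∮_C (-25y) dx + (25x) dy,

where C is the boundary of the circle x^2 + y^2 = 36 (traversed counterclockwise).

Green's theorem converts the closed line integral into a double integral over the enclosed region D:

    ∮_C P dx + Q dy = ∬_D (∂Q/∂x - ∂P/∂y) dA.

Here P = -25y, Q = 25x, so

    ∂Q/∂x = 25,    ∂P/∂y = -25,
    ∂Q/∂x - ∂P/∂y = 50.

D is the region x^2 + y^2 ≤ 36. Evaluating the double integral:

In polar coordinates (x = r cos θ, y = r sin θ, dA = r dr dθ) the integrand becomes 50, so

    ∬_D (50) dA = ∫_0^{2π} ∫_0^{6} (50) · r dr dθ.

Inner (r from 0 to 6): 900.
Outer (θ from 0 to 2π): 1800π.

Therefore ∮_C P dx + Q dy = 1800π.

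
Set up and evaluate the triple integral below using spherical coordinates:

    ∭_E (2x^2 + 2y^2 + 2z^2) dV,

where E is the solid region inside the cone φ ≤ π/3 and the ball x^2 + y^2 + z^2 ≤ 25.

In spherical coordinates, x = ρ sin(φ) cos(θ), y = ρ sin(φ) sin(θ), z = ρ cos(φ), and dV = ρ^2 sin(φ) dρ dφ dθ.

The integrand becomes 2ρ^2, so

    ∭_E (2x^2 + 2y^2 + 2z^2) dV = ∫_{0}^{2π} ∫_{0}^{π/3} ∫_{0}^{5} (2ρ^2) · ρ^2 sin(φ) dρ dφ dθ.

Inner (ρ): 1250sin(φ).
Middle (φ): 625.
Outer (θ): 1250π.

Therefore the triple integral equals 1250π.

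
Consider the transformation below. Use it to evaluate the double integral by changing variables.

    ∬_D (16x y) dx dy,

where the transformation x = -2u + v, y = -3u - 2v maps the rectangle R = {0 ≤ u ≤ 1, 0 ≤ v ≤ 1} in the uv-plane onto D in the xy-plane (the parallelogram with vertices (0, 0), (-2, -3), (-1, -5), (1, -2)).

Compute the Jacobian determinant of (x, y) with respect to (u, v):

    ∂(x,y)/∂(u,v) = | -2  1 | = (-2)(-2) - (1)(-3) = 7.
                   | -3  -2 |

Its absolute value is |J| = 7 (the area scaling factor).

Substituting x = -2u + v, y = -3u - 2v into the integrand,

    16x y → 96u^2 + 16u v - 32v^2,

so the integral becomes

    ∬_R (96u^2 + 16u v - 32v^2) · |J| du dv = ∫_0^1 ∫_0^1 (672u^2 + 112u v - 224v^2) dv du.

Inner (v): 672u^2 + 56u - 224/3.
Outer (u): 532/3.

Therefore ∬_D (16x y) dx dy = 532/3.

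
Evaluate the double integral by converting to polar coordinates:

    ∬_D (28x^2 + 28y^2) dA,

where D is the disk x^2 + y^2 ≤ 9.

The region D is 0 ≤ r ≤ 3, 0 ≤ θ ≤ 2π in polar coordinates, where x = r cos(θ), y = r sin(θ), and dA = r dr dθ.

Under the substitution, the integrand becomes 28r^2, so

    ∬_D (28x^2 + 28y^2) dA = ∫_{0}^{2π} ∫_{0}^{3} (28r^2) · r dr dθ.

Inner integral (in r): ∫_{0}^{3} (28r^2) · r dr = 567.

Outer integral (in θ): ∫_{0}^{2π} (567) dθ = 1134π.

Therefore ∬_D (28x^2 + 28y^2) dA = 1134π.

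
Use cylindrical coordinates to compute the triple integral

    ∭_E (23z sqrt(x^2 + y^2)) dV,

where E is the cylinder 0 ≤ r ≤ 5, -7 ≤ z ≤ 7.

In cylindrical coordinates, x = r cos(θ), y = r sin(θ), z = z, and dV = r dr dθ dz.

The integrand becomes 23r z, so

    ∭_E (23z sqrt(x^2 + y^2)) dV = ∫_{0}^{2π} ∫_{0}^{5} ∫_{-7}^{7} (23r z) · r dz dr dθ.

Inner (z): 0.
Middle (r from 0 to 5): 0.
Outer (θ): 0.

Therefore the triple integral equals 0.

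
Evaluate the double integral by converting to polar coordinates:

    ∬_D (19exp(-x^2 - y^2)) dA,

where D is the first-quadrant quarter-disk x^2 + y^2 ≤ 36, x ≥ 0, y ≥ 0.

The region D is 0 ≤ r ≤ 6, 0 ≤ θ ≤ π/2 in polar coordinates, where x = r cos(θ), y = r sin(θ), and dA = r dr dθ.

Under the substitution, the integrand becomes 19exp(-r^2), so

    ∬_D (19exp(-x^2 - y^2)) dA = ∫_{0}^{π/2} ∫_{0}^{6} (19exp(-r^2)) · r dr dθ.

Inner integral (in r): ∫_{0}^{6} (19exp(-r^2)) · r dr = 19/2 - 19exp(-36)/2.

Outer integral (in θ): ∫_{0}^{π/2} (19/2 - 19exp(-36)/2) dθ = -19π (1 - exp(36))exp(-36)/4.

Therefore ∬_D (19exp(-x^2 - y^2)) dA = -19π (1 - exp(36))exp(-36)/4.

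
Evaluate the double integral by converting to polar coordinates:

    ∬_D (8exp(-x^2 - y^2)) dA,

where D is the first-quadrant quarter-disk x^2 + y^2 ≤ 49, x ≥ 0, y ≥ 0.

The region D is 0 ≤ r ≤ 7, 0 ≤ θ ≤ π/2 in polar coordinates, where x = r cos(θ), y = r sin(θ), and dA = r dr dθ.

Under the substitution, the integrand becomes 8exp(-r^2), so

    ∬_D (8exp(-x^2 - y^2)) dA = ∫_{0}^{π/2} ∫_{0}^{7} (8exp(-r^2)) · r dr dθ.

Inner integral (in r): ∫_{0}^{7} (8exp(-r^2)) · r dr = 4 - 4exp(-49).

Outer integral (in θ): ∫_{0}^{π/2} (4 - 4exp(-49)) dθ = -2π exp(-49) + 2π.

Therefore ∬_D (8exp(-x^2 - y^2)) dA = -2π exp(-49) + 2π.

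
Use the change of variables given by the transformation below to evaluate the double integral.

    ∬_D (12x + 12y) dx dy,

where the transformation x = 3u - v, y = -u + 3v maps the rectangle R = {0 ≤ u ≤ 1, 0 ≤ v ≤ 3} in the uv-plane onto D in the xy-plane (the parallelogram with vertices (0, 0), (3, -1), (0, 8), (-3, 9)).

Compute the Jacobian determinant of (x, y) with respect to (u, v):

    ∂(x,y)/∂(u,v) = | 3  -1 | = (3)(3) - (-1)(-1) = 8.
                   | -1  3 |

Its absolute value is |J| = 8 (the area scaling factor).

Substituting x = 3u - v, y = -u + 3v into the integrand,

    12x + 12y → 24u + 24v,

so the integral becomes

    ∬_R (24u + 24v) · |J| du dv = ∫_0^1 ∫_0^3 (192u + 192v) dv du.

Inner (v): 576u + 864.
Outer (u): 1152.

Therefore ∬_D (12x + 12y) dx dy = 1152.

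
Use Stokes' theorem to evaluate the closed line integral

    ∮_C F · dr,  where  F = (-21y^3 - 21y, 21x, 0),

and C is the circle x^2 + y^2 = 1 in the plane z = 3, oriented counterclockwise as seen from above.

Let S be the flat disk x^2 + y^2 ≤ 1 in the plane z = 3, with upward unit normal n̂ = ẑ. By Stokes' theorem,

    ∮_C F · dr = ∬_S (∇ × F) · n̂ dS = ∬_D (curl F)_z dA,

where D is the disk x^2 + y^2 ≤ 1.

Compute the curl of F = (-21y^3 - 21y, 21x, 0):
    (∇ × F)_x = ∂F_z/∂y - ∂F_y/∂z = 0,
    (∇ × F)_y = ∂F_x/∂z - ∂F_z/∂x = 0,
    (∇ × F)_z = ∂F_y/∂x - ∂F_x/∂y = 63y^2 + 42.

On z = 3, (curl F)_z = 63y^2 + 42.

Convert to polar (x = r cos θ, y = r sin θ, dA = r dr dθ); the integrand becomes 63r^2sin(θ)^2 + 42, so

    ∬_D (curl F)_z dA = ∫_0^{2π} ∫_0^{1} (63r^2sin(θ)^2 + 42) · r dr dθ.

Inner (r from 0 to 1): 63sin(θ)^2/4 + 21.
Outer (θ from 0 to 2π): 231π/4.

Therefore ∮_C F · dr = 231π/4.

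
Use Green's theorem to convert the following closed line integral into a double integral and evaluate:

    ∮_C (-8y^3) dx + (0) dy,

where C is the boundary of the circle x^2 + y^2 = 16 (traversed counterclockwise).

Green's theorem converts the closed line integral into a double integral over the enclosed region D:

    ∮_C P dx + Q dy = ∬_D (∂Q/∂x - ∂P/∂y) dA.

Here P = -8y^3, Q = 0, so

    ∂Q/∂x = 0,    ∂P/∂y = -24y^2,
    ∂Q/∂x - ∂P/∂y = 24y^2.

D is the region x^2 + y^2 ≤ 16. Evaluating the double integral:

In polar coordinates (x = r cos θ, y = r sin θ, dA = r dr dθ) the integrand becomes 24r^2sin(θ)^2, so

    ∬_D (24y^2) dA = ∫_0^{2π} ∫_0^{4} (24r^2sin(θ)^2) · r dr dθ.

Inner (r from 0 to 4): 1536sin(θ)^2.
Outer (θ from 0 to 2π): 1536π.

Therefore ∮_C P dx + Q dy = 1536π.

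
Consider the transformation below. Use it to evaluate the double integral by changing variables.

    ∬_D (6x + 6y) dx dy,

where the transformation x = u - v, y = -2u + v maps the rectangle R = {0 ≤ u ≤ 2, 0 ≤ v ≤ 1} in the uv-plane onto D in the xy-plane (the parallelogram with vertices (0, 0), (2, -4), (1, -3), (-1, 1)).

Compute the Jacobian determinant of (x, y) with respect to (u, v):

    ∂(x,y)/∂(u,v) = | 1  -1 | = (1)(1) - (-1)(-2) = -1.
                   | -2  1 |

Its absolute value is |J| = 1 (the area scaling factor).

Substituting x = u - v, y = -2u + v into the integrand,

    6x + 6y → -6u,

so the integral becomes

    ∬_R (-6u) · |J| du dv = ∫_0^2 ∫_0^1 (-6u) dv du.

Inner (v): -6u.
Outer (u): -12.

Therefore ∬_D (6x + 6y) dx dy = -12.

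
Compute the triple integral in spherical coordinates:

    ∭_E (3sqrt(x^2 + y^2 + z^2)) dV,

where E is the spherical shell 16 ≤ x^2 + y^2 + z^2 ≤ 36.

In spherical coordinates, x = ρ sin(φ) cos(θ), y = ρ sin(φ) sin(θ), z = ρ cos(φ), and dV = ρ^2 sin(φ) dρ dφ dθ.

The integrand becomes 3ρ, so

    ∭_E (3sqrt(x^2 + y^2 + z^2)) dV = ∫_{0}^{2π} ∫_{0}^{π} ∫_{4}^{6} (3ρ) · ρ^2 sin(φ) dρ dφ dθ.

Inner (ρ): 780sin(φ).
Middle (φ): 1560.
Outer (θ): 3120π.

Therefore the triple integral equals 3120π.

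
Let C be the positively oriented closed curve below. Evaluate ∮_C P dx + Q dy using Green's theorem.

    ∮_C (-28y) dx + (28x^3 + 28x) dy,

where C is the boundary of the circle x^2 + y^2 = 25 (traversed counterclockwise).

Green's theorem converts the closed line integral into a double integral over the enclosed region D:

    ∮_C P dx + Q dy = ∬_D (∂Q/∂x - ∂P/∂y) dA.

Here P = -28y, Q = 28x^3 + 28x, so

    ∂Q/∂x = 84x^2 + 28,    ∂P/∂y = -28,
    ∂Q/∂x - ∂P/∂y = 84x^2 + 56.

D is the region x^2 + y^2 ≤ 25. Evaluating the double integral:

In polar coordinates (x = r cos θ, y = r sin θ, dA = r dr dθ) the integrand becomes 84r^2cos(θ)^2 + 56, so

    ∬_D (84x^2 + 56) dA = ∫_0^{2π} ∫_0^{5} (84r^2cos(θ)^2 + 56) · r dr dθ.

Inner (r from 0 to 5): 13125cos(θ)^2 + 700.
Outer (θ from 0 to 2π): 14525π.

Therefore ∮_C P dx + Q dy = 14525π.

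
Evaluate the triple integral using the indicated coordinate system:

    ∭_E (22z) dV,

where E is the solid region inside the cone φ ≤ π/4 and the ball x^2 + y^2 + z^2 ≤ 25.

In spherical coordinates, x = ρ sin(φ) cos(θ), y = ρ sin(φ) sin(θ), z = ρ cos(φ), and dV = ρ^2 sin(φ) dρ dφ dθ.

The integrand becomes 22ρ cos(φ), so

    ∭_E (22z) dV = ∫_{0}^{2π} ∫_{0}^{π/4} ∫_{0}^{5} (22ρ cos(φ)) · ρ^2 sin(φ) dρ dφ dθ.

Inner (ρ): 6875sin(2φ)/4.
Middle (φ): 6875/8.
Outer (θ): 6875π/4.

Therefore the triple integral equals 6875π/4.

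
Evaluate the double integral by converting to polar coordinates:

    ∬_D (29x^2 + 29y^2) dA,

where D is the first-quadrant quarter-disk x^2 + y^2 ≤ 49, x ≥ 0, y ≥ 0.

The region D is 0 ≤ r ≤ 7, 0 ≤ θ ≤ π/2 in polar coordinates, where x = r cos(θ), y = r sin(θ), and dA = r dr dθ.

Under the substitution, the integrand becomes 29r^2, so

    ∬_D (29x^2 + 29y^2) dA = ∫_{0}^{π/2} ∫_{0}^{7} (29r^2) · r dr dθ.

Inner integral (in r): ∫_{0}^{7} (29r^2) · r dr = 69629/4.

Outer integral (in θ): ∫_{0}^{π/2} (69629/4) dθ = 69629π/8.

Therefore ∬_D (29x^2 + 29y^2) dA = 69629π/8.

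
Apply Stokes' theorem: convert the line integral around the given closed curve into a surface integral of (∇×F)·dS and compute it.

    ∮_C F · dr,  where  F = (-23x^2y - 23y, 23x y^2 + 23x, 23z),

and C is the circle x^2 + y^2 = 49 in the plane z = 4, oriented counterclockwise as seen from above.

Let S be the flat disk x^2 + y^2 ≤ 49 in the plane z = 4, with upward unit normal n̂ = ẑ. By Stokes' theorem,

    ∮_C F · dr = ∬_S (∇ × F) · n̂ dS = ∬_D (curl F)_z dA,

where D is the disk x^2 + y^2 ≤ 49.

Compute the curl of F = (-23x^2y - 23y, 23x y^2 + 23x, 23z):
    (∇ × F)_x = ∂F_z/∂y - ∂F_y/∂z = 0,
    (∇ × F)_y = ∂F_x/∂z - ∂F_z/∂x = 0,
    (∇ × F)_z = ∂F_y/∂x - ∂F_x/∂y = 23x^2 + 23y^2 + 46.

On z = 4, (curl F)_z = 23x^2 + 23y^2 + 46.

Convert to polar (x = r cos θ, y = r sin θ, dA = r dr dθ); the integrand becomes 23r^2 + 46, so

    ∬_D (curl F)_z dA = ∫_0^{2π} ∫_0^{7} (23r^2 + 46) · r dr dθ.

Inner (r from 0 to 7): 59731/4.
Outer (θ from 0 to 2π): 59731π/2.

Therefore ∮_C F · dr = 59731π/2.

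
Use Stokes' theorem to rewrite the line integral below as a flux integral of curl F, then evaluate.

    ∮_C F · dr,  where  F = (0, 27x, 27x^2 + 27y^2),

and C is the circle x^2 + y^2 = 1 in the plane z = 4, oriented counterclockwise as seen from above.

Let S be the flat disk x^2 + y^2 ≤ 1 in the plane z = 4, with upward unit normal n̂ = ẑ. By Stokes' theorem,

    ∮_C F · dr = ∬_S (∇ × F) · n̂ dS = ∬_D (curl F)_z dA,

where D is the disk x^2 + y^2 ≤ 1.

Compute the curl of F = (0, 27x, 27x^2 + 27y^2):
    (∇ × F)_x = ∂F_z/∂y - ∂F_y/∂z = 54y,
    (∇ × F)_y = ∂F_x/∂z - ∂F_z/∂x = -54x,
    (∇ × F)_z = ∂F_y/∂x - ∂F_x/∂y = 27.

On z = 4, (curl F)_z = 27.

Convert to polar (x = r cos θ, y = r sin θ, dA = r dr dθ); the integrand becomes 27, so

    ∬_D (curl F)_z dA = ∫_0^{2π} ∫_0^{1} (27) · r dr dθ.

Inner (r from 0 to 1): 27/2.
Outer (θ from 0 to 2π): 27π.

Therefore ∮_C F · dr = 27π.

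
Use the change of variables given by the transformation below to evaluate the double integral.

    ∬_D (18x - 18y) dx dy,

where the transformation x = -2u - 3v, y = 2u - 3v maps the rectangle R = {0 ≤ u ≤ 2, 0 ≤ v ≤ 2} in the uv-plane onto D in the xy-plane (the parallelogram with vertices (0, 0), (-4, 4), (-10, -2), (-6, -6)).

Compute the Jacobian determinant of (x, y) with respect to (u, v):

    ∂(x,y)/∂(u,v) = | -2  -3 | = (-2)(-3) - (-3)(2) = 12.
                   | 2  -3 |

Its absolute value is |J| = 12 (the area scaling factor).

Substituting x = -2u - 3v, y = 2u - 3v into the integrand,

    18x - 18y → -72u,

so the integral becomes

    ∬_R (-72u) · |J| du dv = ∫_0^2 ∫_0^2 (-864u) dv du.

Inner (v): -1728u.
Outer (u): -3456.

Therefore ∬_D (18x - 18y) dx dy = -3456.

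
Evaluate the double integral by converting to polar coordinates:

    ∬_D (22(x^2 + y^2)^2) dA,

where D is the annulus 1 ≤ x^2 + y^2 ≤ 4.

The region D is 1 ≤ r ≤ 2, 0 ≤ θ ≤ 2π in polar coordinates, where x = r cos(θ), y = r sin(θ), and dA = r dr dθ.

Under the substitution, the integrand becomes 22r^4, so

    ∬_D (22(x^2 + y^2)^2) dA = ∫_{0}^{2π} ∫_{1}^{2} (22r^4) · r dr dθ.

Inner integral (in r): ∫_{1}^{2} (22r^4) · r dr = 231.

Outer integral (in θ): ∫_{0}^{2π} (231) dθ = 462π.

Therefore ∬_D (22(x^2 + y^2)^2) dA = 462π.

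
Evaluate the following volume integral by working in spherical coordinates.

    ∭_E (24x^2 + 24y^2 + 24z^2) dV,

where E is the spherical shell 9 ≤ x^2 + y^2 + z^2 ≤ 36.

In spherical coordinates, x = ρ sin(φ) cos(θ), y = ρ sin(φ) sin(θ), z = ρ cos(φ), and dV = ρ^2 sin(φ) dρ dφ dθ.

The integrand becomes 24ρ^2, so

    ∭_E (24x^2 + 24y^2 + 24z^2) dV = ∫_{0}^{2π} ∫_{0}^{π} ∫_{3}^{6} (24ρ^2) · ρ^2 sin(φ) dρ dφ dθ.

Inner (ρ): 180792sin(φ)/5.
Middle (φ): 361584/5.
Outer (θ): 723168π/5.

Therefore the triple integral equals 723168π/5.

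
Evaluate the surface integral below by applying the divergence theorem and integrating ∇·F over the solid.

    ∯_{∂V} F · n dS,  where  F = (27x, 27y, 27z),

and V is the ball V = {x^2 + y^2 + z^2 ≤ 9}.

By the divergence theorem,

    ∯_{∂V} F · n dS = ∭_V (∇ · F) dV.

Compute the divergence:
    ∇ · F = ∂F_x/∂x + ∂F_y/∂y + ∂F_z/∂z = 27 + 27 + 27 = 81.

In spherical coordinates, x = ρ sin(φ) cos(θ), y = ρ sin(φ) sin(θ), z = ρ cos(φ), dV = ρ^2 sin(φ) dρ dφ dθ, with 0 ≤ ρ ≤ 3, 0 ≤ φ ≤ π, 0 ≤ θ ≤ 2π.

The integrand, after substitution and multiplying by the volume element, becomes (81) · ρ^2 sin(φ), so

    ∭_V (∇·F) dV = ∫_0^{2π} ∫_0^{π} ∫_0^{3} (81) · ρ^2 sin(φ) dρ dφ dθ.

Inner (ρ from 0 to 3): 729sin(φ).
Middle (φ from 0 to π): 1458.
Outer (θ from 0 to 2π): 2916π.

Therefore ∯_{∂V} F · n dS = 2916π.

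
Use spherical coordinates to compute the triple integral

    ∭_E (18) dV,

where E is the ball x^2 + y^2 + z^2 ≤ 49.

In spherical coordinates, x = ρ sin(φ) cos(θ), y = ρ sin(φ) sin(θ), z = ρ cos(φ), and dV = ρ^2 sin(φ) dρ dφ dθ.

The integrand becomes 18, so

    ∭_E (18) dV = ∫_{0}^{2π} ∫_{0}^{π} ∫_{0}^{7} (18) · ρ^2 sin(φ) dρ dφ dθ.

Inner (ρ): 2058sin(φ).
Middle (φ): 4116.
Outer (θ): 8232π.

Therefore the triple integral equals 8232π.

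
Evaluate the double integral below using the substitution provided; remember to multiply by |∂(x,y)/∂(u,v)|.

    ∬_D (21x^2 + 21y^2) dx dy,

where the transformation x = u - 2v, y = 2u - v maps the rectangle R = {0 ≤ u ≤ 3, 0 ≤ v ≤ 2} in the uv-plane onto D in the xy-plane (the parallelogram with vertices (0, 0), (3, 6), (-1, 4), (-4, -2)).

Compute the Jacobian determinant of (x, y) with respect to (u, v):

    ∂(x,y)/∂(u,v) = | 1  -2 | = (1)(-1) - (-2)(2) = 3.
                   | 2  -1 |

Its absolute value is |J| = 3 (the area scaling factor).

Substituting x = u - 2v, y = 2u - v into the integrand,

    21x^2 + 21y^2 → 105u^2 - 168u v + 105v^2,

so the integral becomes

    ∬_R (105u^2 - 168u v + 105v^2) · |J| du dv = ∫_0^3 ∫_0^2 (315u^2 - 504u v + 315v^2) dv du.

Inner (v): 630u^2 - 1008u + 840.
Outer (u): 3654.

Therefore ∬_D (21x^2 + 21y^2) dx dy = 3654.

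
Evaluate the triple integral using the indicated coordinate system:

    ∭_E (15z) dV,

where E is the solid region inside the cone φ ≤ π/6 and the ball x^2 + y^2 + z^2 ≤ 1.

In spherical coordinates, x = ρ sin(φ) cos(θ), y = ρ sin(φ) sin(θ), z = ρ cos(φ), and dV = ρ^2 sin(φ) dρ dφ dθ.

The integrand becomes 15ρ cos(φ), so

    ∭_E (15z) dV = ∫_{0}^{2π} ∫_{0}^{π/6} ∫_{0}^{1} (15ρ cos(φ)) · ρ^2 sin(φ) dρ dφ dθ.

Inner (ρ): 15sin(2φ)/8.
Middle (φ): 15/32.
Outer (θ): 15π/16.

Therefore the triple integral equals 15π/16.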